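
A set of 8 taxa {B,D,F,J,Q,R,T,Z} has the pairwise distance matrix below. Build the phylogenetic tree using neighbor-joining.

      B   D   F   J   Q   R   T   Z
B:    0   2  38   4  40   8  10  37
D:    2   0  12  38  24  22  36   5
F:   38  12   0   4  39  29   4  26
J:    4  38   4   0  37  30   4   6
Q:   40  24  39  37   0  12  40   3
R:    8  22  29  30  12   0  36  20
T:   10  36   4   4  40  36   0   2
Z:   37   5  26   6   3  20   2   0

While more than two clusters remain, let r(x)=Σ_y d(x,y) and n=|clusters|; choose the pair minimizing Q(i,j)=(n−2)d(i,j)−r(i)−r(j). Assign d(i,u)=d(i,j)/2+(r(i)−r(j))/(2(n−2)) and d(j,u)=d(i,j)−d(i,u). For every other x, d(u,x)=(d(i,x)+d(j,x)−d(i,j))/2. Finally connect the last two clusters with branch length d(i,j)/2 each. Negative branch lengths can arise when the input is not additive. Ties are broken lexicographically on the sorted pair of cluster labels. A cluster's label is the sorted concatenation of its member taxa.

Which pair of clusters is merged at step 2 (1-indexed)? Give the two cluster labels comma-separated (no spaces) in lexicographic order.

B,D

iteration 1: select Q,R (d=12, Q=-280); attach at lengths (55/6, 17/6); label the merged cluster QR
  updated: d(B,QR)=18, d(D,QR)=17, d(F,QR)=28, d(J,QR)=55/2, d(QR,T)=32, d(QR,Z)=11/2
iteration 2: select B,D (d=2, Q=-209); attach at lengths (9/10, 11/10); label the merged cluster BD
  updated: d(BD,F)=24, d(BD,J)=20, d(BD,QR)=33/2, d(BD,T)=22, d(BD,Z)=20
iteration 3: select QR,Z (d=11/2, Q=-147); attach at lengths (9, -7/2); label the merged cluster QRZ
  updated: d(BD,QRZ)=31/2, d(F,QRZ)=97/4, d(J,QRZ)=14, d(QRZ,T)=57/4
iteration 4: select BD,QRZ (d=31/2, Q=-103); attach at lengths (10, 11/2); label the merged cluster BDQRZ
  updated: d(BDQRZ,F)=131/8, d(BDQRZ,J)=37/4, d(BDQRZ,T)=83/8
iteration 5: select BDQRZ,J (d=37/4, Q=-139/4); attach at lengths (149/16, -1/16); label the merged cluster BDJQRZ
  updated: d(BDJQRZ,F)=89/16, d(BDJQRZ,T)=41/16
iteration 6: select BDJQRZ,F (d=89/16, Q=-97/8); attach at lengths (33/16, 7/2); label the merged cluster BDFJQRZ
  updated: d(BDFJQRZ,T)=1/2
iteration 7: select BDFJQRZ,T (d=1/2); attach at lengths (1/4, 1/4); label the merged cluster BDFJQRTZ
final tree: (((((B:9/10,D:11/10):10,((Q:55/6,R:17/6):9,Z:-7/2):11/2):149/16,J:-1/16):33/16,F:7/2):1/4,T:1/4)
total length: 805/16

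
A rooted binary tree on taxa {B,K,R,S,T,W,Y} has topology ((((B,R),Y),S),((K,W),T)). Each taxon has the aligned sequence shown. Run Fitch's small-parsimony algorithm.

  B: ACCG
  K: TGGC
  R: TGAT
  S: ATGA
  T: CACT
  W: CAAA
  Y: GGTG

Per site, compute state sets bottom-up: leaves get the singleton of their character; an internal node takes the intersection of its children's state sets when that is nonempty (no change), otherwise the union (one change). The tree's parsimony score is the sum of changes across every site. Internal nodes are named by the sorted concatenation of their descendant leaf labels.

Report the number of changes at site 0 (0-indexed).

site 0, node BR: B={A} ∪ R={T} → {A,T} (+1)
site 0, node BRY: BR={A,T} ∪ Y={G} → {A,G,T} (+1)
site 0, node BRSY: BRY={A,G,T} ∩ S={A} → {A} (+0)
site 0, node KW: K={T} ∪ W={C} → {C,T} (+1)
site 0, node KTW: KW={C,T} ∩ T={C} → {C} (+0)
site 0, node BKRSTWY: BRSY={A} ∪ KTW={C} → {A,C} (+1)
site 1, node BR: B={C} ∪ R={G} → {C,G} (+1)
site 1, node BRY: BR={C,G} ∩ Y={G} → {G} (+0)
site 1, node BRSY: BRY={G} ∪ S={T} → {G,T} (+1)
site 1, node KW: K={G} ∪ W={A} → {A,G} (+1)
site 1, node KTW: KW={A,G} ∩ T={A} → {A} (+0)
site 1, node BKRSTWY: BRSY={G,T} ∪ KTW={A} → {A,G,T} (+1)
site 2, node BR: B={C} ∪ R={A} → {A,C} (+1)
site 2, node BRY: BR={A,C} ∪ Y={T} → {A,C,T} (+1)
site 2, node BRSY: BRY={A,C,T} ∪ S={G} → {A,C,G,T} (+1)
site 2, node KW: K={G} ∪ W={A} → {A,G} (+1)
site 2, node KTW: KW={A,G} ∪ T={C} → {A,C,G} (+1)
site 2, node BKRSTWY: BRSY={A,C,G,T} ∩ KTW={A,C,G} → {A,C,G} (+0)
site 3, node BR: B={G} ∪ R={T} → {G,T} (+1)
site 3, node BRY: BR={G,T} ∩ Y={G} → {G} (+0)
site 3, node BRSY: BRY={G} ∪ S={A} → {A,G} (+1)
site 3, node KW: K={C} ∪ W={A} → {A,C} (+1)
site 3, node KTW: KW={A,C} ∪ T={T} → {A,C,T} (+1)
site 3, node BKRSTWY: BRSY={A,G} ∩ KTW={A,C,T} → {A} (+0)
per-site changes: [4, 4, 5, 4]; total = 17

4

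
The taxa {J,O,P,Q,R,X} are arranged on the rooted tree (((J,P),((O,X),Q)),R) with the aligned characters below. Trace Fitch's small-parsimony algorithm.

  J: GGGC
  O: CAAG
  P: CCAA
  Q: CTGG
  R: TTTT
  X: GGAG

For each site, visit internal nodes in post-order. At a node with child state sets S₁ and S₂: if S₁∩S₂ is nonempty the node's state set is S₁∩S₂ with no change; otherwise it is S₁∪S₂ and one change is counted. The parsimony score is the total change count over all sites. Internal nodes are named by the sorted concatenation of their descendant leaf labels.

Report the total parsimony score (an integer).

13

[col 0] JP: children J:{G}, P:{C} ∪→ {C,G}; cost 1
[col 0] OX: children O:{C}, X:{G} ∪→ {C,G}; cost 1
[col 0] OQX: children OX:{C,G}, Q:{C} ∩→ {C}; cost 0
[col 0] JOPQX: children JP:{C,G}, OQX:{C} ∩→ {C}; cost 0
[col 0] JOPQRX: children JOPQX:{C}, R:{T} ∪→ {C,T}; cost 1
[col 1] JP: children J:{G}, P:{C} ∪→ {C,G}; cost 1
[col 1] OX: children O:{A}, X:{G} ∪→ {A,G}; cost 1
[col 1] OQX: children OX:{A,G}, Q:{T} ∪→ {A,G,T}; cost 1
[col 1] JOPQX: children JP:{C,G}, OQX:{A,G,T} ∩→ {G}; cost 0
[col 1] JOPQRX: children JOPQX:{G}, R:{T} ∪→ {G,T}; cost 1
[col 2] JP: children J:{G}, P:{A} ∪→ {A,G}; cost 1
[col 2] OX: children O:{A}, X:{A} ∩→ {A}; cost 0
[col 2] OQX: children OX:{A}, Q:{G} ∪→ {A,G}; cost 1
[col 2] JOPQX: children JP:{A,G}, OQX:{A,G} ∩→ {A,G}; cost 0
[col 2] JOPQRX: children JOPQX:{A,G}, R:{T} ∪→ {A,G,T}; cost 1
[col 3] JP: children J:{C}, P:{A} ∪→ {A,C}; cost 1
[col 3] OX: children O:{G}, X:{G} ∩→ {G}; cost 0
[col 3] OQX: children OX:{G}, Q:{G} ∩→ {G}; cost 0
[col 3] JOPQX: children JP:{A,C}, OQX:{G} ∪→ {A,C,G}; cost 1
[col 3] JOPQRX: children JOPQX:{A,C,G}, R:{T} ∪→ {A,C,G,T}; cost 1
per-site changes: [3, 4, 3, 3]; total = 13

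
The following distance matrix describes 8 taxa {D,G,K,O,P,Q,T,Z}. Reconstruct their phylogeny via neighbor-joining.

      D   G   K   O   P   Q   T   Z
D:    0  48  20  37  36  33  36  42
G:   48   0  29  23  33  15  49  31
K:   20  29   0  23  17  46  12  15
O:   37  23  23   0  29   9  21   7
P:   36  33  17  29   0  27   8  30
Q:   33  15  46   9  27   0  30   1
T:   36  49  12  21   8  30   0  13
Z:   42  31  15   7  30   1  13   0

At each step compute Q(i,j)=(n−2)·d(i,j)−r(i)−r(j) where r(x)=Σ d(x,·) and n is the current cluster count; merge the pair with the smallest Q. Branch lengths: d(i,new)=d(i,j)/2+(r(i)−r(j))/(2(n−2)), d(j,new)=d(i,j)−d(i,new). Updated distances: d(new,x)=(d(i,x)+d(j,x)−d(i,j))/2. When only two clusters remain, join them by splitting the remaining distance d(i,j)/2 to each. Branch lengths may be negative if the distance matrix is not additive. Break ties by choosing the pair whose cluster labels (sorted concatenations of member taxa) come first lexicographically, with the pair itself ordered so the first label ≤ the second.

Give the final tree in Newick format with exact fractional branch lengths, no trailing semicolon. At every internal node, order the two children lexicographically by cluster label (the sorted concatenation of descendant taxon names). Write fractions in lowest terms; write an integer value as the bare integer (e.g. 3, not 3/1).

(((((D:337/20,K:63/20):83/16,(P:59/12,T:37/12):97/16):327/32,Z:69/32):43/32,(G:379/24,Q:-19/24):163/32):109/64,O:109/64)

step 1: merge (P,T) at d=8, Q=-301; branch lengths P→59/12, T→37/12; new cluster PT
  updated: d(D,PT)=32, d(G,PT)=37, d(K,PT)=21/2, d(O,PT)=21, d(PT,Q)=49/2, d(PT,Z)=35/2
step 2: merge (D,K) at d=20, Q=-511/2; branch lengths D→337/20, K→63/20; new cluster DK
  updated: d(DK,G)=57/2, d(DK,O)=20, d(DK,PT)=45/4, d(DK,Q)=59/2, d(DK,Z)=37/2
step 3: merge (DK,PT) at d=45/4, Q=-174; branch lengths DK→83/16, PT→97/16; new cluster DKPT
  updated: d(DKPT,G)=217/8, d(DKPT,O)=119/8, d(DKPT,Q)=171/8, d(DKPT,Z)=99/8
step 4: merge (G,Q) at d=15, Q=-195/2; branch lengths G→379/24, Q→-19/24; new cluster GQ
  updated: d(DKPT,GQ)=67/4, d(GQ,O)=17/2, d(GQ,Z)=17/2
step 5: merge (DKPT,Z) at d=99/8, Q=-377/8; branch lengths DKPT→327/32, Z→69/32; new cluster DKPTZ
  updated: d(DKPTZ,GQ)=103/16, d(DKPTZ,O)=19/4
step 6: merge (DKPTZ,GQ) at d=103/16, Q=-315/16; branch lengths DKPTZ→43/32, GQ→163/32; new cluster DGKPQTZ
  updated: d(DGKPQTZ,O)=109/32
step 7: merge (DGKPQTZ,O) at d=109/32; branch lengths DGKPQTZ→109/64, O→109/64; new cluster DGKOPQTZ
final tree: (((((D:337/20,K:63/20):83/16,(P:59/12,T:37/12):97/16):327/32,Z:69/32):43/32,(G:379/24,Q:-19/24):163/32):109/64,O:109/64)
total length: 2447/32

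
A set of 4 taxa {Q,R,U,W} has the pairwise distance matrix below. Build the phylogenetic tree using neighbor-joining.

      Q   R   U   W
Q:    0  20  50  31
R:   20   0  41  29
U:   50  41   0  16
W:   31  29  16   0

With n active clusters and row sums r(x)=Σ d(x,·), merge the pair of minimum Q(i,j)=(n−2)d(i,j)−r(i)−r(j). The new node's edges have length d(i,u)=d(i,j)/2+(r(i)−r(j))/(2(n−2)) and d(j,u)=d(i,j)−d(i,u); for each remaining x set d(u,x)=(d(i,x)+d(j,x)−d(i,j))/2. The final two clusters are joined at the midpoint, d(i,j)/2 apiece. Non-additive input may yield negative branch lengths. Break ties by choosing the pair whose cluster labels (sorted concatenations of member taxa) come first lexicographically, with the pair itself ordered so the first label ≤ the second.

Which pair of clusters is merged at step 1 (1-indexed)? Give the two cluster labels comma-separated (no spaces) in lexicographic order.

Q,R

step 1: merge (Q,R) at d=20, Q=-151; branch lengths Q→51/4, R→29/4; new cluster QR
  updated: d(QR,U)=71/2, d(QR,W)=20
step 2: merge (QR,U) at d=71/2, Q=-143/2; branch lengths QR→79/4, U→63/4; new cluster QRU
  updated: d(QRU,W)=1/4
step 3: merge (QRU,W) at d=1/4; branch lengths QRU→1/8, W→1/8; new cluster QRUW
final tree: (((Q:51/4,R:29/4):79/4,U:63/4):1/8,W:1/8)
total length: 223/4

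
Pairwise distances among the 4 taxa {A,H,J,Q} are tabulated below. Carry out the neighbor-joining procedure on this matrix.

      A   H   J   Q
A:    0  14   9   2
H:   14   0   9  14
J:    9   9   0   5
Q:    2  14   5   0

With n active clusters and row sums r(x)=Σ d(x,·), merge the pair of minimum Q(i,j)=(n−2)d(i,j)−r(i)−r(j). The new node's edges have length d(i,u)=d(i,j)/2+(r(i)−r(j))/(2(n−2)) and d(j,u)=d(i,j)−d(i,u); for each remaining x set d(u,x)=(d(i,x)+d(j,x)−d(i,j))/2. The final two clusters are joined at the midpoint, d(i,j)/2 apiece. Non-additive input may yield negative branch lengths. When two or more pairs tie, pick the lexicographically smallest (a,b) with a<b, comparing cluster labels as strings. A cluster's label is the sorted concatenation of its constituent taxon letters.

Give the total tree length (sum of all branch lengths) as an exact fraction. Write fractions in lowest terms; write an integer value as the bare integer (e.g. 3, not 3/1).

iteration 1: select A,Q (d=2, Q=-42); attach at lengths (2, 0); label the merged cluster AQ
  updated: d(AQ,H)=13, d(AQ,J)=6
iteration 2: select AQ,H (d=13, Q=-28); attach at lengths (5, 8); label the merged cluster AHQ
  updated: d(AHQ,J)=1
iteration 3: select AHQ,J (d=1); attach at lengths (1/2, 1/2); label the merged cluster AHJQ
final tree: (((A:2,Q:0):5,H:8):1/2,J:1/2)
total length: 16

16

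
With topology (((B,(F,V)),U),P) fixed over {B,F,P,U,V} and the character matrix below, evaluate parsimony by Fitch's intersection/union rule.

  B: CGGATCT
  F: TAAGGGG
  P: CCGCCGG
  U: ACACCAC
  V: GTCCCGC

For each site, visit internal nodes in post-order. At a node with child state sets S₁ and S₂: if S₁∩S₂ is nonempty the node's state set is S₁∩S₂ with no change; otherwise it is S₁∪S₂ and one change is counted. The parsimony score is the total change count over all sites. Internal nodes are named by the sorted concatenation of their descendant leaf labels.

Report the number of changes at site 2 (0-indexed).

3

[col 0] FV: children F:{T}, V:{G} ∪→ {G,T}; cost 1
[col 0] BFV: children B:{C}, FV:{G,T} ∪→ {C,G,T}; cost 1
[col 0] BFUV: children BFV:{C,G,T}, U:{A} ∪→ {A,C,G,T}; cost 1
[col 0] BFPUV: children BFUV:{A,C,G,T}, P:{C} ∩→ {C}; cost 0
[col 1] FV: children F:{A}, V:{T} ∪→ {A,T}; cost 1
[col 1] BFV: children B:{G}, FV:{A,T} ∪→ {A,G,T}; cost 1
[col 1] BFUV: children BFV:{A,G,T}, U:{C} ∪→ {A,C,G,T}; cost 1
[col 1] BFPUV: children BFUV:{A,C,G,T}, P:{C} ∩→ {C}; cost 0
[col 2] FV: children F:{A}, V:{C} ∪→ {A,C}; cost 1
[col 2] BFV: children B:{G}, FV:{A,C} ∪→ {A,C,G}; cost 1
[col 2] BFUV: children BFV:{A,C,G}, U:{A} ∩→ {A}; cost 0
[col 2] BFPUV: children BFUV:{A}, P:{G} ∪→ {A,G}; cost 1
[col 3] FV: children F:{G}, V:{C} ∪→ {C,G}; cost 1
[col 3] BFV: children B:{A}, FV:{C,G} ∪→ {A,C,G}; cost 1
[col 3] BFUV: children BFV:{A,C,G}, U:{C} ∩→ {C}; cost 0
[col 3] BFPUV: children BFUV:{C}, P:{C} ∩→ {C}; cost 0
[col 4] FV: children F:{G}, V:{C} ∪→ {C,G}; cost 1
[col 4] BFV: children B:{T}, FV:{C,G} ∪→ {C,G,T}; cost 1
[col 4] BFUV: children BFV:{C,G,T}, U:{C} ∩→ {C}; cost 0
[col 4] BFPUV: children BFUV:{C}, P:{C} ∩→ {C}; cost 0
[col 5] FV: children F:{G}, V:{G} ∩→ {G}; cost 0
[col 5] BFV: children B:{C}, FV:{G} ∪→ {C,G}; cost 1
[col 5] BFUV: children BFV:{C,G}, U:{A} ∪→ {A,C,G}; cost 1
[col 5] BFPUV: children BFUV:{A,C,G}, P:{G} ∩→ {G}; cost 0
[col 6] FV: children F:{G}, V:{C} ∪→ {C,G}; cost 1
[col 6] BFV: children B:{T}, FV:{C,G} ∪→ {C,G,T}; cost 1
[col 6] BFUV: children BFV:{C,G,T}, U:{C} ∩→ {C}; cost 0
[col 6] BFPUV: children BFUV:{C}, P:{G} ∪→ {C,G}; cost 1
per-site changes: [3, 3, 3, 2, 2, 2, 3]; total = 18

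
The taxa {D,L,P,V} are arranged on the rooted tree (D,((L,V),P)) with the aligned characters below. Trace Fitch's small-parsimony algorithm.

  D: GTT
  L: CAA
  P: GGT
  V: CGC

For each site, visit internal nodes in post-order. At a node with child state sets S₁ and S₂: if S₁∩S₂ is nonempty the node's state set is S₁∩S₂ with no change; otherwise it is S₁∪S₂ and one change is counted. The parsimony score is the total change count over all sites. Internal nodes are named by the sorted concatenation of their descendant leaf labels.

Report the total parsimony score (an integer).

5

[col 0] LV: children L:{C}, V:{C} ∩→ {C}; cost 0
[col 0] LPV: children LV:{C}, P:{G} ∪→ {C,G}; cost 1
[col 0] DLPV: children D:{G}, LPV:{C,G} ∩→ {G}; cost 0
[col 1] LV: children L:{A}, V:{G} ∪→ {A,G}; cost 1
[col 1] LPV: children LV:{A,G}, P:{G} ∩→ {G}; cost 0
[col 1] DLPV: children D:{T}, LPV:{G} ∪→ {G,T}; cost 1
[col 2] LV: children L:{A}, V:{C} ∪→ {A,C}; cost 1
[col 2] LPV: children LV:{A,C}, P:{T} ∪→ {A,C,T}; cost 1
[col 2] DLPV: children D:{T}, LPV:{A,C,T} ∩→ {T}; cost 0
per-site changes: [1, 2, 2]; total = 5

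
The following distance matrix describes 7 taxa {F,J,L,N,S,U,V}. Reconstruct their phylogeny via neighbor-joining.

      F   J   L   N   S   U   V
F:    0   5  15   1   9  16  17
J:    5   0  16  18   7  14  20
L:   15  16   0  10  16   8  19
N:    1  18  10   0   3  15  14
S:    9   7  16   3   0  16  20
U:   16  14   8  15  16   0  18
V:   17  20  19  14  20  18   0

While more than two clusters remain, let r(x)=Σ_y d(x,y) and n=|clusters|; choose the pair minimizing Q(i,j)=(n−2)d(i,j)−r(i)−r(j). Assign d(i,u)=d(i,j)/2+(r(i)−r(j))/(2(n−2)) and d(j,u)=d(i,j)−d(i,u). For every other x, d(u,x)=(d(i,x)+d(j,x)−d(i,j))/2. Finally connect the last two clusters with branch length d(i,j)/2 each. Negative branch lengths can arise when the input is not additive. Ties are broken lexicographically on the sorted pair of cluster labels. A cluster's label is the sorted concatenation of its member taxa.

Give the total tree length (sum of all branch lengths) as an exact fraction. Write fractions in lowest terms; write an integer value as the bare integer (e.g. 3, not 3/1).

303/8

iteration 1: select L,U (d=8, Q=-131); attach at lengths (37/10, 43/10); label the merged cluster LU
  updated: d(F,LU)=23/2, d(J,LU)=11, d(LU,N)=17/2, d(LU,S)=12, d(LU,V)=29/2
iteration 2: select LU,V (d=29/2, Q=-85); attach at lengths (15/4, 43/4); label the merged cluster LUV
  updated: d(F,LUV)=7, d(J,LUV)=33/4, d(LUV,N)=4, d(LUV,S)=35/4
iteration 3: select F,J (d=5, Q=-181/4); attach at lengths (-5/24, 125/24); label the merged cluster FJ
  updated: d(FJ,LUV)=41/8, d(FJ,N)=7, d(FJ,S)=11/2
iteration 4: select FJ,LUV (d=41/8, Q=-101/4); attach at lengths (5/2, 21/8); label the merged cluster FJLUV
  updated: d(FJLUV,N)=47/16, d(FJLUV,S)=73/16
iteration 5: select FJLUV,N (d=47/16, Q=-21/2); attach at lengths (9/4, 11/16); label the merged cluster FJLNUV
  updated: d(FJLNUV,S)=37/16
iteration 6: select FJLNUV,S (d=37/16); attach at lengths (37/32, 37/32); label the merged cluster FJLNSUV
final tree: ((((F:-5/24,J:125/24):5/2,((L:37/10,U:43/10):15/4,V:43/4):21/8):9/4,N:11/16):37/32,S:37/32)
total length: 303/8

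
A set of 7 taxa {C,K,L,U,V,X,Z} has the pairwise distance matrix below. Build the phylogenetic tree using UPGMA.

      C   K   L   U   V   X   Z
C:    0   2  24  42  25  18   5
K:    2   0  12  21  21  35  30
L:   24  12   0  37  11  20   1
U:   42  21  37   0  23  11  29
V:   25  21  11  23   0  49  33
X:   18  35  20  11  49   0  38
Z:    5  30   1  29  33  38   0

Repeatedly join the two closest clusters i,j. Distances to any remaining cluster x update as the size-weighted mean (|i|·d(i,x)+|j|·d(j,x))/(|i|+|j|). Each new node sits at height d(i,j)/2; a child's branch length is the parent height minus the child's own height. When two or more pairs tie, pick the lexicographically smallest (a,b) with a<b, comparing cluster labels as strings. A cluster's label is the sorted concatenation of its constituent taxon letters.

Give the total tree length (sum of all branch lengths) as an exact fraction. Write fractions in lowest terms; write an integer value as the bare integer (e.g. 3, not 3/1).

1. join L+Z (d=1) ⇒ LZ; edges |L|=1/2, |Z|=1/2
  updated: d(C,LZ)=29/2, d(K,LZ)=21, d(LZ,U)=33, d(LZ,V)=22, d(LZ,X)=29
2. join C+K (d=2) ⇒ CK; edges |C|=1, |K|=1
  updated: d(CK,LZ)=71/4, d(CK,U)=63/2, d(CK,V)=23, d(CK,X)=53/2
3. join U+X (d=11) ⇒ UX; edges |U|=11/2, |X|=11/2
  updated: d(CK,UX)=29, d(LZ,UX)=31, d(UX,V)=36
4. join CK+LZ (d=71/4) ⇒ CKLZ; edges |CK|=63/8, |LZ|=67/8
  updated: d(CKLZ,UX)=30, d(CKLZ,V)=45/2
5. join CKLZ+V (d=45/2) ⇒ CKLVZ; edges |CKLZ|=19/8, |V|=45/4
  updated: d(CKLVZ,UX)=156/5
6. join CKLVZ+UX (d=156/5) ⇒ CKLUVXZ; edges |CKLVZ|=87/20, |UX|=101/10
final tree: ((((C:1,K:1):63/8,(L:1/2,Z:1/2):67/8):19/8,V:45/4):87/20,(U:11/2,X:11/2):101/10)
total length: 2333/40

2333/40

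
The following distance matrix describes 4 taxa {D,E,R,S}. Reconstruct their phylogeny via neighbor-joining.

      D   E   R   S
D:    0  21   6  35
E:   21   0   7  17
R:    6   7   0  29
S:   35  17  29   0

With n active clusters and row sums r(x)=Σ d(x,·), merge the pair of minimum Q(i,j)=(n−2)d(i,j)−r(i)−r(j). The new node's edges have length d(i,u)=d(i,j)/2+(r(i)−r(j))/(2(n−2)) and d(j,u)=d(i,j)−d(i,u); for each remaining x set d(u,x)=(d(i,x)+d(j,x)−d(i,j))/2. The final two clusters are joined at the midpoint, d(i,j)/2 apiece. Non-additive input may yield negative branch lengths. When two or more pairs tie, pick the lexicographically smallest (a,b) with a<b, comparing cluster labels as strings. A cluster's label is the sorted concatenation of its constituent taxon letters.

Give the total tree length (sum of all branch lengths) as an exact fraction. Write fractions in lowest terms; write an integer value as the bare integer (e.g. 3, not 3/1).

iteration 1: select D,R (d=6, Q=-92); attach at lengths (8, -2); label the merged cluster DR
  updated: d(DR,E)=11, d(DR,S)=29
iteration 2: select DR,E (d=11, Q=-57); attach at lengths (23/2, -1/2); label the merged cluster DER
  updated: d(DER,S)=35/2
iteration 3: select DER,S (d=35/2); attach at lengths (35/4, 35/4); label the merged cluster DERS
final tree: (((D:8,R:-2):23/2,E:-1/2):35/4,S:35/4)
total length: 69/2

69/2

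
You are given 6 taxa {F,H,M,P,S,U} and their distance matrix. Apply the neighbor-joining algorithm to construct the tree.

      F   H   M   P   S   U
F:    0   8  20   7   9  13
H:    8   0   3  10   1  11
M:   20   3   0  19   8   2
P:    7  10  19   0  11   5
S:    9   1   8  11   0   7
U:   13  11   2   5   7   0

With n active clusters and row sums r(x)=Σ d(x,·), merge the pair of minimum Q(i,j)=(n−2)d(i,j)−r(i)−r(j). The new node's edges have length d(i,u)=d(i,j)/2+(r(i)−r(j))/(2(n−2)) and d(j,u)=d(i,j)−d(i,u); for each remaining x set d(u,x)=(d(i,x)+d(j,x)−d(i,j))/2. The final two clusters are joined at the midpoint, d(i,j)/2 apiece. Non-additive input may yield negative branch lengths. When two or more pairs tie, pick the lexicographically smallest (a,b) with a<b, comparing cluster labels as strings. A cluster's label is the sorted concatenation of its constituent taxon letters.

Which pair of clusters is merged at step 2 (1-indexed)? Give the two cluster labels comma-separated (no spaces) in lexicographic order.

step 1: merge (M,U) at d=2, Q=-82; branch lengths M→11/4, U→-3/4; new cluster MU
  updated: d(F,MU)=31/2, d(H,MU)=6, d(MU,P)=11, d(MU,S)=13/2
step 2: merge (F,P) at d=7, Q=-115/2; branch lengths F→43/12, P→41/12; new cluster FP
  updated: d(FP,H)=11/2, d(FP,MU)=39/4, d(FP,S)=13/2
step 3: merge (FP,MU) at d=39/4, Q=-49/2; branch lengths FP→19/4, MU→5; new cluster FMPU
  updated: d(FMPU,H)=7/8, d(FMPU,S)=13/8
step 4: merge (FMPU,H) at d=7/8, Q=-7/2; branch lengths FMPU→3/4, H→1/8; new cluster FHMPU
  updated: d(FHMPU,S)=7/8
step 5: merge (FHMPU,S) at d=7/8; branch lengths FHMPU→7/16, S→7/16; new cluster FHMPSU
final tree: ((((F:43/12,P:41/12):19/4,(M:11/4,U:-3/4):5):3/4,H:1/8):7/16,S:7/16)
total length: 41/2

F,P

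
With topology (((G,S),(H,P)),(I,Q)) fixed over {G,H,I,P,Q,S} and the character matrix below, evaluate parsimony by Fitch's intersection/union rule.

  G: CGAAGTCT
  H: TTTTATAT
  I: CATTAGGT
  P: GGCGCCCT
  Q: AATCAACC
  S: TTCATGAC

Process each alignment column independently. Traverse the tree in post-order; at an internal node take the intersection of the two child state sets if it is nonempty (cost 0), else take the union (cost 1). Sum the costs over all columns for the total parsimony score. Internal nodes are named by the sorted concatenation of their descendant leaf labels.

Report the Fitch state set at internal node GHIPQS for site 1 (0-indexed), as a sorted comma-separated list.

A,G,T

site 0, node GS: G={C} ∪ S={T} → {C,T} (+1)
site 0, node HP: H={T} ∪ P={G} → {G,T} (+1)
site 0, node GHPS: GS={C,T} ∩ HP={G,T} → {T} (+0)
site 0, node IQ: I={C} ∪ Q={A} → {A,C} (+1)
site 0, node GHIPQS: GHPS={T} ∪ IQ={A,C} → {A,C,T} (+1)
site 1, node GS: G={G} ∪ S={T} → {G,T} (+1)
site 1, node HP: H={T} ∪ P={G} → {G,T} (+1)
site 1, node GHPS: GS={G,T} ∩ HP={G,T} → {G,T} (+0)
site 1, node IQ: I={A} ∩ Q={A} → {A} (+0)
site 1, node GHIPQS: GHPS={G,T} ∪ IQ={A} → {A,G,T} (+1)
site 2, node GS: G={A} ∪ S={C} → {A,C} (+1)
site 2, node HP: H={T} ∪ P={C} → {C,T} (+1)
site 2, node GHPS: GS={A,C} ∩ HP={C,T} → {C} (+0)
site 2, node IQ: I={T} ∩ Q={T} → {T} (+0)
site 2, node GHIPQS: GHPS={C} ∪ IQ={T} → {C,T} (+1)
site 3, node GS: G={A} ∩ S={A} → {A} (+0)
site 3, node HP: H={T} ∪ P={G} → {G,T} (+1)
site 3, node GHPS: GS={A} ∪ HP={G,T} → {A,G,T} (+1)
site 3, node IQ: I={T} ∪ Q={C} → {C,T} (+1)
site 3, node GHIPQS: GHPS={A,G,T} ∩ IQ={C,T} → {T} (+0)
site 4, node GS: G={G} ∪ S={T} → {G,T} (+1)
site 4, node HP: H={A} ∪ P={C} → {A,C} (+1)
site 4, node GHPS: GS={G,T} ∪ HP={A,C} → {A,C,G,T} (+1)
site 4, node IQ: I={A} ∩ Q={A} → {A} (+0)
site 4, node GHIPQS: GHPS={A,C,G,T} ∩ IQ={A} → {A} (+0)
site 5, node GS: G={T} ∪ S={G} → {G,T} (+1)
site 5, node HP: H={T} ∪ P={C} → {C,T} (+1)
site 5, node GHPS: GS={G,T} ∩ HP={C,T} → {T} (+0)
site 5, node IQ: I={G} ∪ Q={A} → {A,G} (+1)
site 5, node GHIPQS: GHPS={T} ∪ IQ={A,G} → {A,G,T} (+1)
site 6, node GS: G={C} ∪ S={A} → {A,C} (+1)
site 6, node HP: H={A} ∪ P={C} → {A,C} (+1)
site 6, node GHPS: GS={A,C} ∩ HP={A,C} → {A,C} (+0)
site 6, node IQ: I={G} ∪ Q={C} → {C,G} (+1)
site 6, node GHIPQS: GHPS={A,C} ∩ IQ={C,G} → {C} (+0)
site 7, node GS: G={T} ∪ S={C} → {C,T} (+1)
site 7, node HP: H={T} ∩ P={T} → {T} (+0)
site 7, node GHPS: GS={C,T} ∩ HP={T} → {T} (+0)
site 7, node IQ: I={T} ∪ Q={C} → {C,T} (+1)
site 7, node GHIPQS: GHPS={T} ∩ IQ={C,T} → {T} (+0)
per-site changes: [4, 3, 3, 3, 3, 4, 3, 2]; total = 25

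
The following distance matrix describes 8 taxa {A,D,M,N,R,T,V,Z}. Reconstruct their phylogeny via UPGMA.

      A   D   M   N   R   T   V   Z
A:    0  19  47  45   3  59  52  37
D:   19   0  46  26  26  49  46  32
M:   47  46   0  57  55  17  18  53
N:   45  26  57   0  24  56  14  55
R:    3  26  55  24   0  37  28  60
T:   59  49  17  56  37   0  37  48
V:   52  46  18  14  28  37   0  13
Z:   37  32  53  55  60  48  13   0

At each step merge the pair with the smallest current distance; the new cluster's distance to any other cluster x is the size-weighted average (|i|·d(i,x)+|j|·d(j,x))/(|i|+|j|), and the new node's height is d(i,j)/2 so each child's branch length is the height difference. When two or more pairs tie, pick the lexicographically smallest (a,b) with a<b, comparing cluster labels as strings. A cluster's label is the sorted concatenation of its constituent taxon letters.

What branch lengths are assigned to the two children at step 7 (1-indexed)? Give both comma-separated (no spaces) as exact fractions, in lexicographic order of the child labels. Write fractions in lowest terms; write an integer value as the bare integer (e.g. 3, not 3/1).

iteration 1: select A,R (d=3); attach at lengths (3/2, 3/2); label the merged cluster AR
  updated: d(AR,D)=45/2, d(AR,M)=51, d(AR,N)=69/2, d(AR,T)=48, d(AR,V)=40, d(AR,Z)=97/2
iteration 2: select V,Z (d=13); attach at lengths (13/2, 13/2); label the merged cluster VZ
  updated: d(AR,VZ)=177/4, d(D,VZ)=39, d(M,VZ)=71/2, d(N,VZ)=69/2, d(T,VZ)=85/2
iteration 3: select M,T (d=17); attach at lengths (17/2, 17/2); label the merged cluster MT
  updated: d(AR,MT)=99/2, d(D,MT)=95/2, d(MT,N)=113/2, d(MT,VZ)=39
iteration 4: select AR,D (d=45/2); attach at lengths (39/4, 45/4); label the merged cluster ADR
  updated: d(ADR,MT)=293/6, d(ADR,N)=95/3, d(ADR,VZ)=85/2
iteration 5: select ADR,N (d=95/3); attach at lengths (55/12, 95/6); label the merged cluster ADNR
  updated: d(ADNR,MT)=203/4, d(ADNR,VZ)=81/2
iteration 6: select MT,VZ (d=39); attach at lengths (11, 13); label the merged cluster MTVZ
  updated: d(ADNR,MTVZ)=365/8
iteration 7: select ADNR,MTVZ (d=365/8); attach at lengths (335/48, 53/16); label the merged cluster ADMNRTVZ
final tree: ((((A:3/2,R:3/2):39/4,D:45/4):55/12,N:95/6):335/48,((M:17/2,T:17/2):11,(V:13/2,Z:13/2):13):53/16)
total length: 2609/24

335/48,53/16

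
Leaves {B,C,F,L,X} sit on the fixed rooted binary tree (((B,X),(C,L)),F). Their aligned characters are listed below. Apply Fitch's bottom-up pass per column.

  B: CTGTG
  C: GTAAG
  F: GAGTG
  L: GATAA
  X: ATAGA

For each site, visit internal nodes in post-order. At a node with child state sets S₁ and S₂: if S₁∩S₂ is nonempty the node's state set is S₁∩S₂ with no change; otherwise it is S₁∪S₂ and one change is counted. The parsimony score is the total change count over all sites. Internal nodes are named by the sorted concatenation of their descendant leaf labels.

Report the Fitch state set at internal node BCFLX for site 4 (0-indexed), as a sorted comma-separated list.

G

BX@0: {C} ∪ {A} = {A,C} (union, +1)
CL@0: {G} ∩ {G} = {G} (intersection, +0)
BCLX@0: {A,C} ∪ {G} = {A,C,G} (union, +1)
BCFLX@0: {A,C,G} ∩ {G} = {G} (intersection, +0)
BX@1: {T} ∩ {T} = {T} (intersection, +0)
CL@1: {T} ∪ {A} = {A,T} (union, +1)
BCLX@1: {T} ∩ {A,T} = {T} (intersection, +0)
BCFLX@1: {T} ∪ {A} = {A,T} (union, +1)
BX@2: {G} ∪ {A} = {A,G} (union, +1)
CL@2: {A} ∪ {T} = {A,T} (union, +1)
BCLX@2: {A,G} ∩ {A,T} = {A} (intersection, +0)
BCFLX@2: {A} ∪ {G} = {A,G} (union, +1)
BX@3: {T} ∪ {G} = {G,T} (union, +1)
CL@3: {A} ∩ {A} = {A} (intersection, +0)
BCLX@3: {G,T} ∪ {A} = {A,G,T} (union, +1)
BCFLX@3: {A,G,T} ∩ {T} = {T} (intersection, +0)
BX@4: {G} ∪ {A} = {A,G} (union, +1)
CL@4: {G} ∪ {A} = {A,G} (union, +1)
BCLX@4: {A,G} ∩ {A,G} = {A,G} (intersection, +0)
BCFLX@4: {A,G} ∩ {G} = {G} (intersection, +0)
per-site changes: [2, 2, 3, 2, 2]; total = 11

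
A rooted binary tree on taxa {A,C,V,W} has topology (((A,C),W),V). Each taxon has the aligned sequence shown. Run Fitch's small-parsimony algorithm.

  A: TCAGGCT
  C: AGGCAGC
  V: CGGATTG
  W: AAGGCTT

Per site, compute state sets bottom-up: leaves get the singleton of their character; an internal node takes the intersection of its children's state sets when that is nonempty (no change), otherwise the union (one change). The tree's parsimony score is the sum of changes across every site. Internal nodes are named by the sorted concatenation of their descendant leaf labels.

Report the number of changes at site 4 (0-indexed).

3

[col 0] AC: children A:{T}, C:{A} ∪→ {A,T}; cost 1
[col 0] ACW: children AC:{A,T}, W:{A} ∩→ {A}; cost 0
[col 0] ACVW: children ACW:{A}, V:{C} ∪→ {A,C}; cost 1
[col 1] AC: children A:{C}, C:{G} ∪→ {C,G}; cost 1
[col 1] ACW: children AC:{C,G}, W:{A} ∪→ {A,C,G}; cost 1
[col 1] ACVW: children ACW:{A,C,G}, V:{G} ∩→ {G}; cost 0
[col 2] AC: children A:{A}, C:{G} ∪→ {A,G}; cost 1
[col 2] ACW: children AC:{A,G}, W:{G} ∩→ {G}; cost 0
[col 2] ACVW: children ACW:{G}, V:{G} ∩→ {G}; cost 0
[col 3] AC: children A:{G}, C:{C} ∪→ {C,G}; cost 1
[col 3] ACW: children AC:{C,G}, W:{G} ∩→ {G}; cost 0
[col 3] ACVW: children ACW:{G}, V:{A} ∪→ {A,G}; cost 1
[col 4] AC: children A:{G}, C:{A} ∪→ {A,G}; cost 1
[col 4] ACW: children AC:{A,G}, W:{C} ∪→ {A,C,G}; cost 1
[col 4] ACVW: children ACW:{A,C,G}, V:{T} ∪→ {A,C,G,T}; cost 1
[col 5] AC: children A:{C}, C:{G} ∪→ {C,G}; cost 1
[col 5] ACW: children AC:{C,G}, W:{T} ∪→ {C,G,T}; cost 1
[col 5] ACVW: children ACW:{C,G,T}, V:{T} ∩→ {T}; cost 0
[col 6] AC: children A:{T}, C:{C} ∪→ {C,T}; cost 1
[col 6] ACW: children AC:{C,T}, W:{T} ∩→ {T}; cost 0
[col 6] ACVW: children ACW:{T}, V:{G} ∪→ {G,T}; cost 1
per-site changes: [2, 2, 1, 2, 3, 2, 2]; total = 14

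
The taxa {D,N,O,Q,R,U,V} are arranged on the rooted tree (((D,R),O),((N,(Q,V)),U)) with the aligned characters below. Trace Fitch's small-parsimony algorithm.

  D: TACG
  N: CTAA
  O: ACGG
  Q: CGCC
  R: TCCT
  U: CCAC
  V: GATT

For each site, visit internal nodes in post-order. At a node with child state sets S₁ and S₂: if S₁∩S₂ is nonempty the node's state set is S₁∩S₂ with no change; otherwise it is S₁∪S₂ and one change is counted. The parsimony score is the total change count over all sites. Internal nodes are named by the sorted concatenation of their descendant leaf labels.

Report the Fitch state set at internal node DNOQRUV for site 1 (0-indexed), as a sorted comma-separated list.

C

site 0, node DR: D={T} ∩ R={T} → {T} (+0)
site 0, node DOR: DR={T} ∪ O={A} → {A,T} (+1)
site 0, node QV: Q={C} ∪ V={G} → {C,G} (+1)
site 0, node NQV: N={C} ∩ QV={C,G} → {C} (+0)
site 0, node NQUV: NQV={C} ∩ U={C} → {C} (+0)
site 0, node DNOQRUV: DOR={A,T} ∪ NQUV={C} → {A,C,T} (+1)
site 1, node DR: D={A} ∪ R={C} → {A,C} (+1)
site 1, node DOR: DR={A,C} ∩ O={C} → {C} (+0)
site 1, node QV: Q={G} ∪ V={A} → {A,G} (+1)
site 1, node NQV: N={T} ∪ QV={A,G} → {A,G,T} (+1)
site 1, node NQUV: NQV={A,G,T} ∪ U={C} → {A,C,G,T} (+1)
site 1, node DNOQRUV: DOR={C} ∩ NQUV={A,C,G,T} → {C} (+0)
site 2, node DR: D={C} ∩ R={C} → {C} (+0)
site 2, node DOR: DR={C} ∪ O={G} → {C,G} (+1)
site 2, node QV: Q={C} ∪ V={T} → {C,T} (+1)
site 2, node NQV: N={A} ∪ QV={C,T} → {A,C,T} (+1)
site 2, node NQUV: NQV={A,C,T} ∩ U={A} → {A} (+0)
site 2, node DNOQRUV: DOR={C,G} ∪ NQUV={A} → {A,C,G} (+1)
site 3, node DR: D={G} ∪ R={T} → {G,T} (+1)
site 3, node DOR: DR={G,T} ∩ O={G} → {G} (+0)
site 3, node QV: Q={C} ∪ V={T} → {C,T} (+1)
site 3, node NQV: N={A} ∪ QV={C,T} → {A,C,T} (+1)
site 3, node NQUV: NQV={A,C,T} ∩ U={C} → {C} (+0)
site 3, node DNOQRUV: DOR={G} ∪ NQUV={C} → {C,G} (+1)
per-site changes: [3, 4, 4, 4]; total = 15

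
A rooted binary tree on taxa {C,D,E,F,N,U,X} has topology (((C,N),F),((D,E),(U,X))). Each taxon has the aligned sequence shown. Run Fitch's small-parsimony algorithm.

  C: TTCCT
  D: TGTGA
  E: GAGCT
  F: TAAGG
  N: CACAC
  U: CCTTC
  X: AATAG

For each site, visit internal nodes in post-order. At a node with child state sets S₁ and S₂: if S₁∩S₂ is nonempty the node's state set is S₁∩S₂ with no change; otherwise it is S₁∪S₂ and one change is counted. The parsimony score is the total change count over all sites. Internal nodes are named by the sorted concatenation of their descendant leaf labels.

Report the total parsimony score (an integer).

20

CN@0: {T} ∪ {C} = {C,T} (union, +1)
CFN@0: {C,T} ∩ {T} = {T} (intersection, +0)
DE@0: {T} ∪ {G} = {G,T} (union, +1)
UX@0: {C} ∪ {A} = {A,C} (union, +1)
DEUX@0: {G,T} ∪ {A,C} = {A,C,G,T} (union, +1)
CDEFNUX@0: {T} ∩ {A,C,G,T} = {T} (intersection, +0)
CN@1: {T} ∪ {A} = {A,T} (union, +1)
CFN@1: {A,T} ∩ {A} = {A} (intersection, +0)
DE@1: {G} ∪ {A} = {A,G} (union, +1)
UX@1: {C} ∪ {A} = {A,C} (union, +1)
DEUX@1: {A,G} ∩ {A,C} = {A} (intersection, +0)
CDEFNUX@1: {A} ∩ {A} = {A} (intersection, +0)
CN@2: {C} ∩ {C} = {C} (intersection, +0)
CFN@2: {C} ∪ {A} = {A,C} (union, +1)
DE@2: {T} ∪ {G} = {G,T} (union, +1)
UX@2: {T} ∩ {T} = {T} (intersection, +0)
DEUX@2: {G,T} ∩ {T} = {T} (intersection, +0)
CDEFNUX@2: {A,C} ∪ {T} = {A,C,T} (union, +1)
CN@3: {C} ∪ {A} = {A,C} (union, +1)
CFN@3: {A,C} ∪ {G} = {A,C,G} (union, +1)
DE@3: {G} ∪ {C} = {C,G} (union, +1)
UX@3: {T} ∪ {A} = {A,T} (union, +1)
DEUX@3: {C,G} ∪ {A,T} = {A,C,G,T} (union, +1)
CDEFNUX@3: {A,C,G} ∩ {A,C,G,T} = {A,C,G} (intersection, +0)
CN@4: {T} ∪ {C} = {C,T} (union, +1)
CFN@4: {C,T} ∪ {G} = {C,G,T} (union, +1)
DE@4: {A} ∪ {T} = {A,T} (union, +1)
UX@4: {C} ∪ {G} = {C,G} (union, +1)
DEUX@4: {A,T} ∪ {C,G} = {A,C,G,T} (union, +1)
CDEFNUX@4: {C,G,T} ∩ {A,C,G,T} = {C,G,T} (intersection, +0)
per-site changes: [4, 3, 3, 5, 5]; total = 20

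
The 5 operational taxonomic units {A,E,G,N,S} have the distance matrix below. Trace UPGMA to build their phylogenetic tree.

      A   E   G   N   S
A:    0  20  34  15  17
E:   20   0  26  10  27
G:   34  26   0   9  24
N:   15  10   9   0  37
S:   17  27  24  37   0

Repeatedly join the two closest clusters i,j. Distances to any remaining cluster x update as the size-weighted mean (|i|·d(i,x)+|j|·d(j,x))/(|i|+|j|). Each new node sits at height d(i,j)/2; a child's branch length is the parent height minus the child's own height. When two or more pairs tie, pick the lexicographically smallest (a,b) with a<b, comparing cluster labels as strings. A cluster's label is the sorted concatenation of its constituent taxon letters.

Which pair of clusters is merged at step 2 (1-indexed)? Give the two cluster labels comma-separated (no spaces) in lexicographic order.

iteration 1: select G,N (d=9); attach at lengths (9/2, 9/2); label the merged cluster GN
  updated: d(A,GN)=49/2, d(E,GN)=18, d(GN,S)=61/2
iteration 2: select A,S (d=17); attach at lengths (17/2, 17/2); label the merged cluster AS
  updated: d(AS,E)=47/2, d(AS,GN)=55/2
iteration 3: select E,GN (d=18); attach at lengths (9, 9/2); label the merged cluster EGN
  updated: d(AS,EGN)=157/6
iteration 4: select AS,EGN (d=157/6); attach at lengths (55/12, 49/12); label the merged cluster AEGNS
final tree: ((A:17/2,S:17/2):55/12,(E:9,(G:9/2,N:9/2):9/2):49/12)
total length: 289/6

A,S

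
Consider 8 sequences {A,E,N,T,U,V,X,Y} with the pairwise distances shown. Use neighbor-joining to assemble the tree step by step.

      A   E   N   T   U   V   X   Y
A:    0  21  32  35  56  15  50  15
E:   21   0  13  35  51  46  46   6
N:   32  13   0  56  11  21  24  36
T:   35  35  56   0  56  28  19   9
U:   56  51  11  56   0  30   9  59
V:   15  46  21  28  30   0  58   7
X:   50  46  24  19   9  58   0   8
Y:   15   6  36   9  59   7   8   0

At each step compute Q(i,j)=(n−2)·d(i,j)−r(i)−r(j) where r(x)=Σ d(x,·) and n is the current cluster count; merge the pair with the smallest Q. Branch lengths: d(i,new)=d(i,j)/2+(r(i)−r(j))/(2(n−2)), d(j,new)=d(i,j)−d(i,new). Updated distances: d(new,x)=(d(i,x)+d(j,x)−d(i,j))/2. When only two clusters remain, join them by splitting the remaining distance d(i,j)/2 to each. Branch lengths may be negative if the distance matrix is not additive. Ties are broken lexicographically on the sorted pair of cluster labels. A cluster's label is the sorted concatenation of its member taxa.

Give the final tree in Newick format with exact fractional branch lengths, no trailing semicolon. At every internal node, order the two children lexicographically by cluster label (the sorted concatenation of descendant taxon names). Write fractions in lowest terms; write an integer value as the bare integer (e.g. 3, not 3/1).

1. join U+X (d=9, Q=-432) ⇒ UX; edges |U|=28/3, |X|=-1/3
  updated: d(A,UX)=97/2, d(E,UX)=44, d(N,UX)=13, d(T,UX)=33, d(UX,V)=79/2, d(UX,Y)=29
2. join N+UX (d=13, Q=-313) ⇒ NUX; edges |N|=29/10, |UX|=101/10
  updated: d(A,NUX)=135/4, d(E,NUX)=22, d(NUX,T)=38, d(NUX,V)=95/4, d(NUX,Y)=26
3. join E+NUX (d=22, Q=-371/2) ⇒ ENUX; edges |E|=149/16, |NUX|=203/16
  updated: d(A,ENUX)=131/8, d(ENUX,T)=51/2, d(ENUX,V)=191/8, d(ENUX,Y)=5
4. join A+V (d=15, Q=-441/4) ⇒ AV; edges |A|=35/4, |V|=25/4
  updated: d(AV,ENUX)=101/8, d(AV,T)=24, d(AV,Y)=7/2
5. join AV+ENUX (d=101/8, Q=-58) ⇒ AENUVX; edges |AV|=89/16, |ENUX|=113/16
  updated: d(AENUVX,T)=295/16, d(AENUVX,Y)=-33/16
6. join AENUVX+T (d=295/16, Q=-203/8) ⇒ AENTUVX; edges |AENUVX|=59/16, |T|=59/4
  updated: d(AENTUVX,Y)=-23/4
7. join AENTUVX+Y (d=-23/4) ⇒ AENTUVXY; edges |AENTUVX|=-23/8, |Y|=-23/8
final tree: ((((A:35/4,V:25/4):89/16,(E:149/16,(N:29/10,(U:28/3,X:-1/3):101/10):203/16):113/16):59/16,T:59/4):-23/8,Y:-23/8)
total length: 1349/16

((((A:35/4,V:25/4):89/16,(E:149/16,(N:29/10,(U:28/3,X:-1/3):101/10):203/16):113/16):59/16,T:59/4):-23/8,Y:-23/8)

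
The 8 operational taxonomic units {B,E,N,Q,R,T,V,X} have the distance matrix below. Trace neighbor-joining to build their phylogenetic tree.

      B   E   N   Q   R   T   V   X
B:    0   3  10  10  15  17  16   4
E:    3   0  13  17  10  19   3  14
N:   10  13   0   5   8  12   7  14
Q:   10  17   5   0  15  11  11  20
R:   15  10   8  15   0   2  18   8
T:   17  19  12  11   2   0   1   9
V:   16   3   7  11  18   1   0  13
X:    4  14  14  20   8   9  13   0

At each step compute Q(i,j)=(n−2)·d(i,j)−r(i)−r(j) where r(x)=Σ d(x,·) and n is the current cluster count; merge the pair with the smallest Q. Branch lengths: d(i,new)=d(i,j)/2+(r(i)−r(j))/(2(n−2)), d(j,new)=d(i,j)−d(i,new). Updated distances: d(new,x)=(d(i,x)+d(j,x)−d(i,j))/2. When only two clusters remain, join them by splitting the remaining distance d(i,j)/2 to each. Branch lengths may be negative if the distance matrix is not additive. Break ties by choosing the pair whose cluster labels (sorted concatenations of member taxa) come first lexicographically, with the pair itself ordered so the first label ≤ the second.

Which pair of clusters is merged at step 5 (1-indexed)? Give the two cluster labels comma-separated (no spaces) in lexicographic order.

BEX,R

iteration 1: select B,E (d=3, Q=-136); attach at lengths (7/6, 11/6); label the merged cluster BE
  updated: d(BE,N)=10, d(BE,Q)=12, d(BE,R)=11, d(BE,T)=33/2, d(BE,V)=8, d(BE,X)=15/2
iteration 2: select N,Q (d=5, Q=-105); attach at lengths (7/10, 43/10); label the merged cluster NQ
  updated: d(BE,NQ)=17/2, d(NQ,R)=9, d(NQ,T)=9, d(NQ,V)=13/2, d(NQ,X)=29/2
iteration 3: select T,V (d=1, Q=-80); attach at lengths (-5/8, 13/8); label the merged cluster TV
  updated: d(BE,TV)=47/4, d(NQ,TV)=29/4, d(R,TV)=19/2, d(TV,X)=21/2
iteration 4: select BE,X (d=15/2, Q=-227/4); attach at lengths (83/24, 97/24); label the merged cluster BEX
  updated: d(BEX,NQ)=31/4, d(BEX,R)=23/4, d(BEX,TV)=59/8
iteration 5: select BEX,R (d=23/4, Q=-269/8); attach at lengths (65/32, 119/32); label the merged cluster BERX
  updated: d(BERX,NQ)=11/2, d(BERX,TV)=89/16
iteration 6: select BERX,NQ (d=11/2, Q=-293/16); attach at lengths (61/32, 115/32); label the merged cluster BENQRX
  updated: d(BENQRX,TV)=117/32
iteration 7: select BENQRX,TV (d=117/32); attach at lengths (117/64, 117/64); label the merged cluster BENQRTVX
final tree: (((((B:7/6,E:11/6):83/24,X:97/24):65/32,R:119/32):61/32,(N:7/10,Q:43/10):115/32):117/64,(T:-5/8,V:13/8):117/64)
total length: 1005/32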